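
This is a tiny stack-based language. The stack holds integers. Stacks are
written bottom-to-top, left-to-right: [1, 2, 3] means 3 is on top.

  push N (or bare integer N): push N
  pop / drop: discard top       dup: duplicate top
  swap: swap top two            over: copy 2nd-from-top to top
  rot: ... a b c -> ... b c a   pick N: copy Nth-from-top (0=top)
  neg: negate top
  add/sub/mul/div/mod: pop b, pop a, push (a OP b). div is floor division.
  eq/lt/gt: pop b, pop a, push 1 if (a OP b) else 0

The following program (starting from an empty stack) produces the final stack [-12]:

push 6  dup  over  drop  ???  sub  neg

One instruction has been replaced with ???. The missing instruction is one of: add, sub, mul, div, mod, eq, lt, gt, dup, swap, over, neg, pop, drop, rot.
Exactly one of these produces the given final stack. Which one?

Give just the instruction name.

Answer: neg

Derivation:
Stack before ???: [6, 6]
Stack after ???:  [6, -6]
The instruction that transforms [6, 6] -> [6, -6] is: neg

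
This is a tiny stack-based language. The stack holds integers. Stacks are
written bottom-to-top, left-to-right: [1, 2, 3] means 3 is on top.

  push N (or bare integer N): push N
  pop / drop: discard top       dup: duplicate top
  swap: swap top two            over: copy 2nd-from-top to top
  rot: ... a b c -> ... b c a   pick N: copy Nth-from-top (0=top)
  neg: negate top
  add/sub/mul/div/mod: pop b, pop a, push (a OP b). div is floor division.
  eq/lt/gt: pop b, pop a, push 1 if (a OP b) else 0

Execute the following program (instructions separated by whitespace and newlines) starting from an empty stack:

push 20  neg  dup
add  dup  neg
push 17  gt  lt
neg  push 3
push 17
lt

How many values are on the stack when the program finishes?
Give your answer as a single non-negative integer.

Answer: 2

Derivation:
After 'push 20': stack = [20] (depth 1)
After 'neg': stack = [-20] (depth 1)
After 'dup': stack = [-20, -20] (depth 2)
After 'add': stack = [-40] (depth 1)
After 'dup': stack = [-40, -40] (depth 2)
After 'neg': stack = [-40, 40] (depth 2)
After 'push 17': stack = [-40, 40, 17] (depth 3)
After 'gt': stack = [-40, 1] (depth 2)
After 'lt': stack = [1] (depth 1)
After 'neg': stack = [-1] (depth 1)
After 'push 3': stack = [-1, 3] (depth 2)
After 'push 17': stack = [-1, 3, 17] (depth 3)
After 'lt': stack = [-1, 1] (depth 2)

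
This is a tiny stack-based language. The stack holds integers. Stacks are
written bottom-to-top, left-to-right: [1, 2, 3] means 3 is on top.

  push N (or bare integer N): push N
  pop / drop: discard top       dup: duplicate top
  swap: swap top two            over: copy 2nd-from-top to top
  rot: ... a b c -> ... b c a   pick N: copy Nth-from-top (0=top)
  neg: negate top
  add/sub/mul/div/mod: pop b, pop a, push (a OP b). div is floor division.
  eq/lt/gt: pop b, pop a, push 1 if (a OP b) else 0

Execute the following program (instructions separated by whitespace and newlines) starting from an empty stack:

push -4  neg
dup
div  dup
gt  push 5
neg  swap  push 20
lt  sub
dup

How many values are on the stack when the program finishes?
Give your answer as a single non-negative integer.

After 'push -4': stack = [-4] (depth 1)
After 'neg': stack = [4] (depth 1)
After 'dup': stack = [4, 4] (depth 2)
After 'div': stack = [1] (depth 1)
After 'dup': stack = [1, 1] (depth 2)
After 'gt': stack = [0] (depth 1)
After 'push 5': stack = [0, 5] (depth 2)
After 'neg': stack = [0, -5] (depth 2)
After 'swap': stack = [-5, 0] (depth 2)
After 'push 20': stack = [-5, 0, 20] (depth 3)
After 'lt': stack = [-5, 1] (depth 2)
After 'sub': stack = [-6] (depth 1)
After 'dup': stack = [-6, -6] (depth 2)

Answer: 2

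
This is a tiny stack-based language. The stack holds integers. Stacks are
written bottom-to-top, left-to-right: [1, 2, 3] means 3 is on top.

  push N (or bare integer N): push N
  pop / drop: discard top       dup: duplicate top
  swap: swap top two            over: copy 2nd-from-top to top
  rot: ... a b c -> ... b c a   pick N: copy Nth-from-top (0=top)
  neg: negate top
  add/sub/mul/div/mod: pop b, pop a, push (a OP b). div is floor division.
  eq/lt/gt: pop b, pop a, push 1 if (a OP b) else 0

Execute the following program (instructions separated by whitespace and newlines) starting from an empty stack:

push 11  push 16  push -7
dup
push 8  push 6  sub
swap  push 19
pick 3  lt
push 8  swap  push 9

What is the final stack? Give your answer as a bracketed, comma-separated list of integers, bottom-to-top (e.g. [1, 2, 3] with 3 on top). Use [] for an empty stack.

Answer: [11, 16, -7, 2, -7, 8, 0, 9]

Derivation:
After 'push 11': [11]
After 'push 16': [11, 16]
After 'push -7': [11, 16, -7]
After 'dup': [11, 16, -7, -7]
After 'push 8': [11, 16, -7, -7, 8]
After 'push 6': [11, 16, -7, -7, 8, 6]
After 'sub': [11, 16, -7, -7, 2]
After 'swap': [11, 16, -7, 2, -7]
After 'push 19': [11, 16, -7, 2, -7, 19]
After 'pick 3': [11, 16, -7, 2, -7, 19, -7]
After 'lt': [11, 16, -7, 2, -7, 0]
After 'push 8': [11, 16, -7, 2, -7, 0, 8]
After 'swap': [11, 16, -7, 2, -7, 8, 0]
After 'push 9': [11, 16, -7, 2, -7, 8, 0, 9]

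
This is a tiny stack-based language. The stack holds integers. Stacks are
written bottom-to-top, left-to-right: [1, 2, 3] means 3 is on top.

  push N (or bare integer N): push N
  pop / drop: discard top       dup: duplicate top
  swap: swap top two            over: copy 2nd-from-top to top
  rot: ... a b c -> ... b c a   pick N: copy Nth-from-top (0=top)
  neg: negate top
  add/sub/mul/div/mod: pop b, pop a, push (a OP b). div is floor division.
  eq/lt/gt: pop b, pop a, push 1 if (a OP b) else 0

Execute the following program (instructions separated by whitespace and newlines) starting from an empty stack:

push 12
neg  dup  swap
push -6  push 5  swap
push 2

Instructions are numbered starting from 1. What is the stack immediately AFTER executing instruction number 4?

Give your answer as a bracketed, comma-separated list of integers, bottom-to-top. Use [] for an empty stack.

Answer: [-12, -12]

Derivation:
Step 1 ('push 12'): [12]
Step 2 ('neg'): [-12]
Step 3 ('dup'): [-12, -12]
Step 4 ('swap'): [-12, -12]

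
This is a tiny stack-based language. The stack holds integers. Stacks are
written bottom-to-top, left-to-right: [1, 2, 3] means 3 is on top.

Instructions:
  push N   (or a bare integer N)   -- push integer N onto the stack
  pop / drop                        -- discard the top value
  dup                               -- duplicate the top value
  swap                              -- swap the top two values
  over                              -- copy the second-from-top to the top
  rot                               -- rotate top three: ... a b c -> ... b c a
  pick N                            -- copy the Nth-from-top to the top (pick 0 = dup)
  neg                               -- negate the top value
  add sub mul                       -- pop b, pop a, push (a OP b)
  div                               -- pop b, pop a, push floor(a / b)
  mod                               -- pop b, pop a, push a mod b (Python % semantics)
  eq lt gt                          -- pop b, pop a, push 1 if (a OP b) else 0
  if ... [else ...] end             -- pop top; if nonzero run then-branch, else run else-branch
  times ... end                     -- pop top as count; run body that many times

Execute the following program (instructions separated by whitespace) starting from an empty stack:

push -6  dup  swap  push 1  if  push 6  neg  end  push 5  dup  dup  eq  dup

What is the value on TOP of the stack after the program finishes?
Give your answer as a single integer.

Answer: 1

Derivation:
After 'push -6': [-6]
After 'dup': [-6, -6]
After 'swap': [-6, -6]
After 'push 1': [-6, -6, 1]
After 'if': [-6, -6]
After 'push 6': [-6, -6, 6]
After 'neg': [-6, -6, -6]
After 'push 5': [-6, -6, -6, 5]
After 'dup': [-6, -6, -6, 5, 5]
After 'dup': [-6, -6, -6, 5, 5, 5]
After 'eq': [-6, -6, -6, 5, 1]
After 'dup': [-6, -6, -6, 5, 1, 1]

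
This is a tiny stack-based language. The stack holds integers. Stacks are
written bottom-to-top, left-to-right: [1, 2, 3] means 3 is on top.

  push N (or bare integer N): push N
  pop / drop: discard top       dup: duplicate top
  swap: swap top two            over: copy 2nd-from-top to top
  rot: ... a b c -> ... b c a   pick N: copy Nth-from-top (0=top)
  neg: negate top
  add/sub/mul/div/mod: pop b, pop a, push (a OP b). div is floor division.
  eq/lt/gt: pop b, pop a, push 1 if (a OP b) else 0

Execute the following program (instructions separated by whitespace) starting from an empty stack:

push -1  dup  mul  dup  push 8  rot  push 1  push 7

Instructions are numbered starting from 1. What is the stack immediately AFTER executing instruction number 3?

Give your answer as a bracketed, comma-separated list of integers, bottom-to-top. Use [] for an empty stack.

Step 1 ('push -1'): [-1]
Step 2 ('dup'): [-1, -1]
Step 3 ('mul'): [1]

Answer: [1]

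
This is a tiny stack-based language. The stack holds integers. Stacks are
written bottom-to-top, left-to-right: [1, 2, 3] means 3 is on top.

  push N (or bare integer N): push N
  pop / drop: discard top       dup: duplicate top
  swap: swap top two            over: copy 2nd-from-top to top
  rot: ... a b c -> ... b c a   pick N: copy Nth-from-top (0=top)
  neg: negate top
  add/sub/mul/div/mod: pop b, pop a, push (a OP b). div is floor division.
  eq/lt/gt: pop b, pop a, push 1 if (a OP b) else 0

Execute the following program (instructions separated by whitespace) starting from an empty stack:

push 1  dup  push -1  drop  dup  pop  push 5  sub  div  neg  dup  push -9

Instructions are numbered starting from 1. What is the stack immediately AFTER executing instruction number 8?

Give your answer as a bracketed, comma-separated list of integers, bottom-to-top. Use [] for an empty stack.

Answer: [1, -4]

Derivation:
Step 1 ('push 1'): [1]
Step 2 ('dup'): [1, 1]
Step 3 ('push -1'): [1, 1, -1]
Step 4 ('drop'): [1, 1]
Step 5 ('dup'): [1, 1, 1]
Step 6 ('pop'): [1, 1]
Step 7 ('push 5'): [1, 1, 5]
Step 8 ('sub'): [1, -4]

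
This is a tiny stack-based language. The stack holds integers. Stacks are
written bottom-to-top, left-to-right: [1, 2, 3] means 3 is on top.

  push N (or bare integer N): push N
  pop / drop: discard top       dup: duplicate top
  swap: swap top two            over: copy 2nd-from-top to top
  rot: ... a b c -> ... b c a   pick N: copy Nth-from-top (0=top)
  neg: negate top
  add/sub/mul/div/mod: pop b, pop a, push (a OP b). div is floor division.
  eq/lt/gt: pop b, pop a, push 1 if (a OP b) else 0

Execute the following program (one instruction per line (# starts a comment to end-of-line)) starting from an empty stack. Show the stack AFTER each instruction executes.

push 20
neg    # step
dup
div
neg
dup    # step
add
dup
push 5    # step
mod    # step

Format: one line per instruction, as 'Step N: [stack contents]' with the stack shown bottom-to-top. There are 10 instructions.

Step 1: [20]
Step 2: [-20]
Step 3: [-20, -20]
Step 4: [1]
Step 5: [-1]
Step 6: [-1, -1]
Step 7: [-2]
Step 8: [-2, -2]
Step 9: [-2, -2, 5]
Step 10: [-2, 3]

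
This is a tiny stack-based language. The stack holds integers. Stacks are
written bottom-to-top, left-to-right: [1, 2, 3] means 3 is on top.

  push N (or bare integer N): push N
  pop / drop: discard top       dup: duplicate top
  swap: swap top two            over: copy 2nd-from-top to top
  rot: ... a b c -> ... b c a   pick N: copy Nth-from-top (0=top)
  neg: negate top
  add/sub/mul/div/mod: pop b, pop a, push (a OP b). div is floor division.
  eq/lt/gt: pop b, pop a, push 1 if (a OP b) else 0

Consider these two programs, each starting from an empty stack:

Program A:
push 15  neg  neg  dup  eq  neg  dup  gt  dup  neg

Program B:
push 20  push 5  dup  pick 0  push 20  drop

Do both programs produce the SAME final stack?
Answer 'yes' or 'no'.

Answer: no

Derivation:
Program A trace:
  After 'push 15': [15]
  After 'neg': [-15]
  After 'neg': [15]
  After 'dup': [15, 15]
  After 'eq': [1]
  After 'neg': [-1]
  After 'dup': [-1, -1]
  After 'gt': [0]
  After 'dup': [0, 0]
  After 'neg': [0, 0]
Program A final stack: [0, 0]

Program B trace:
  After 'push 20': [20]
  After 'push 5': [20, 5]
  After 'dup': [20, 5, 5]
  After 'pick 0': [20, 5, 5, 5]
  After 'push 20': [20, 5, 5, 5, 20]
  After 'drop': [20, 5, 5, 5]
Program B final stack: [20, 5, 5, 5]
Same: no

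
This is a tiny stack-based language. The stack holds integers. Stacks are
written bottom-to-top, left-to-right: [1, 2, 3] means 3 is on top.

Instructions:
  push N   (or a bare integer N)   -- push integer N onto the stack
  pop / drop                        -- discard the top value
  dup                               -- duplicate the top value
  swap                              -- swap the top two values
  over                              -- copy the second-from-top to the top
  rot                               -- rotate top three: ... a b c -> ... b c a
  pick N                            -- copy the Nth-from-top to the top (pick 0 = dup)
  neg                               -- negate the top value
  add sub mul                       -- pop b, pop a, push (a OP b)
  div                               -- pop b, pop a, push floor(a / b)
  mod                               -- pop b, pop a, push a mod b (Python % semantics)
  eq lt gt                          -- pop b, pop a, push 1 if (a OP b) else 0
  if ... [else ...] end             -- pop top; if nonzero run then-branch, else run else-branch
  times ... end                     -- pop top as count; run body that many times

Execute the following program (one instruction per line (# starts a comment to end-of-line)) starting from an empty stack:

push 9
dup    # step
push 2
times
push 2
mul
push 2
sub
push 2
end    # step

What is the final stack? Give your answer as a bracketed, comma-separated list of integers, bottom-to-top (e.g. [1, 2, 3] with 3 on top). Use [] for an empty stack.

After 'push 9': [9]
After 'dup': [9, 9]
After 'push 2': [9, 9, 2]
After 'times': [9, 9]
After 'push 2': [9, 9, 2]
After 'mul': [9, 18]
After 'push 2': [9, 18, 2]
After 'sub': [9, 16]
After 'push 2': [9, 16, 2]
After 'push 2': [9, 16, 2, 2]
After 'mul': [9, 16, 4]
After 'push 2': [9, 16, 4, 2]
After 'sub': [9, 16, 2]
After 'push 2': [9, 16, 2, 2]

Answer: [9, 16, 2, 2]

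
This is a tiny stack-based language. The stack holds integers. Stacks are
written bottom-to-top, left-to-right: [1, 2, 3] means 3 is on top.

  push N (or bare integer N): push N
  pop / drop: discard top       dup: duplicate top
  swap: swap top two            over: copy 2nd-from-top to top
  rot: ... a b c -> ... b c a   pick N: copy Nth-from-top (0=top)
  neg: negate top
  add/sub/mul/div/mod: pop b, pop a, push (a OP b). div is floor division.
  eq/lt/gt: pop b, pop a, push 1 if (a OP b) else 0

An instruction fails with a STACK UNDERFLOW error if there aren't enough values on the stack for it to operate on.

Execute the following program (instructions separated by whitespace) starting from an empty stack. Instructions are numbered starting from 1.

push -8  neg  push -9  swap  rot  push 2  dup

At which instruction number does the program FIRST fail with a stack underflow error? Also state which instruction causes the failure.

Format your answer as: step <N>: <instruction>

Answer: step 5: rot

Derivation:
Step 1 ('push -8'): stack = [-8], depth = 1
Step 2 ('neg'): stack = [8], depth = 1
Step 3 ('push -9'): stack = [8, -9], depth = 2
Step 4 ('swap'): stack = [-9, 8], depth = 2
Step 5 ('rot'): needs 3 value(s) but depth is 2 — STACK UNDERFLOW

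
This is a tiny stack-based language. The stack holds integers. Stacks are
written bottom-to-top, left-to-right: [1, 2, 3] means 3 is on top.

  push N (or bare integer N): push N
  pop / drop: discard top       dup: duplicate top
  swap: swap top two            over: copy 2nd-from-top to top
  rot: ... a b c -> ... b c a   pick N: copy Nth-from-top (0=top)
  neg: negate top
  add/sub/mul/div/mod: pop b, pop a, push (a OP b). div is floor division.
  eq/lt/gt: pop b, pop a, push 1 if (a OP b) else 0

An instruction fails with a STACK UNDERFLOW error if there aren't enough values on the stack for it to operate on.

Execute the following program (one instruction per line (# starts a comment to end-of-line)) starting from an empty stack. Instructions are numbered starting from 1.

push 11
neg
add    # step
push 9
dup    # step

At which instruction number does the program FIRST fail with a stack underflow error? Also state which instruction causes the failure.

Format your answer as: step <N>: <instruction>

Step 1 ('push 11'): stack = [11], depth = 1
Step 2 ('neg'): stack = [-11], depth = 1
Step 3 ('add'): needs 2 value(s) but depth is 1 — STACK UNDERFLOW

Answer: step 3: add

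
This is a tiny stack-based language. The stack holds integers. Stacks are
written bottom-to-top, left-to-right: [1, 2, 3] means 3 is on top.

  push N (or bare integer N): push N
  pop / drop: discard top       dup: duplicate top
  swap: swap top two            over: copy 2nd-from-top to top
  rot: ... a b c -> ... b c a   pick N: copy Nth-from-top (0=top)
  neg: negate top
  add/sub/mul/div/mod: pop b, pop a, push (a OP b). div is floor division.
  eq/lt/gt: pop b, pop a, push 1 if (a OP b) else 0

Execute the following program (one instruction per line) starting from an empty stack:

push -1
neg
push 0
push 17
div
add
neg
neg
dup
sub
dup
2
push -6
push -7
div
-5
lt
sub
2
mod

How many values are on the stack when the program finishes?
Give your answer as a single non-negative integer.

Answer: 3

Derivation:
After 'push -1': stack = [-1] (depth 1)
After 'neg': stack = [1] (depth 1)
After 'push 0': stack = [1, 0] (depth 2)
After 'push 17': stack = [1, 0, 17] (depth 3)
After 'div': stack = [1, 0] (depth 2)
After 'add': stack = [1] (depth 1)
After 'neg': stack = [-1] (depth 1)
After 'neg': stack = [1] (depth 1)
After 'dup': stack = [1, 1] (depth 2)
After 'sub': stack = [0] (depth 1)
After 'dup': stack = [0, 0] (depth 2)
After 'push 2': stack = [0, 0, 2] (depth 3)
After 'push -6': stack = [0, 0, 2, -6] (depth 4)
After 'push -7': stack = [0, 0, 2, -6, -7] (depth 5)
After 'div': stack = [0, 0, 2, 0] (depth 4)
After 'push -5': stack = [0, 0, 2, 0, -5] (depth 5)
After 'lt': stack = [0, 0, 2, 0] (depth 4)
After 'sub': stack = [0, 0, 2] (depth 3)
After 'push 2': stack = [0, 0, 2, 2] (depth 4)
After 'mod': stack = [0, 0, 0] (depth 3)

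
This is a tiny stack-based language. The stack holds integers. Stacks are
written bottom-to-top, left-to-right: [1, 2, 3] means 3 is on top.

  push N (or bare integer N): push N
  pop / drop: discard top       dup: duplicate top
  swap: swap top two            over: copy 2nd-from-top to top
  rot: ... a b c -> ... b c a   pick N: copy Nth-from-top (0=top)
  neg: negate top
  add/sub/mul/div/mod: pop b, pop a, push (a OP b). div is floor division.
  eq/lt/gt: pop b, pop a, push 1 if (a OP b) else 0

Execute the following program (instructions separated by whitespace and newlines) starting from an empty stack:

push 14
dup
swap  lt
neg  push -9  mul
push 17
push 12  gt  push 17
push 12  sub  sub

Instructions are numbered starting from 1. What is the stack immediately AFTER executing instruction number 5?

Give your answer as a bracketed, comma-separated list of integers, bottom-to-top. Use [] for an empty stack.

Step 1 ('push 14'): [14]
Step 2 ('dup'): [14, 14]
Step 3 ('swap'): [14, 14]
Step 4 ('lt'): [0]
Step 5 ('neg'): [0]

Answer: [0]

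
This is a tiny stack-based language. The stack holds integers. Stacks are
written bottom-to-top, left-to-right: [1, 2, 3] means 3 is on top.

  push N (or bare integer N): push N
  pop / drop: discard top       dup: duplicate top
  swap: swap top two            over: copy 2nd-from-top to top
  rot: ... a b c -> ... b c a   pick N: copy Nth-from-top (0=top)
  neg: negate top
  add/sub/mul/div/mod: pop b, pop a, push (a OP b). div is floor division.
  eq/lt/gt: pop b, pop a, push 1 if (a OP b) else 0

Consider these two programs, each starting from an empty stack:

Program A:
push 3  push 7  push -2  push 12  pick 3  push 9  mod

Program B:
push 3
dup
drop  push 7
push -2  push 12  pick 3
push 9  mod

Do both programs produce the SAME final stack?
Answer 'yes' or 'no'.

Answer: yes

Derivation:
Program A trace:
  After 'push 3': [3]
  After 'push 7': [3, 7]
  After 'push -2': [3, 7, -2]
  After 'push 12': [3, 7, -2, 12]
  After 'pick 3': [3, 7, -2, 12, 3]
  After 'push 9': [3, 7, -2, 12, 3, 9]
  After 'mod': [3, 7, -2, 12, 3]
Program A final stack: [3, 7, -2, 12, 3]

Program B trace:
  After 'push 3': [3]
  After 'dup': [3, 3]
  After 'drop': [3]
  After 'push 7': [3, 7]
  After 'push -2': [3, 7, -2]
  After 'push 12': [3, 7, -2, 12]
  After 'pick 3': [3, 7, -2, 12, 3]
  After 'push 9': [3, 7, -2, 12, 3, 9]
  After 'mod': [3, 7, -2, 12, 3]
Program B final stack: [3, 7, -2, 12, 3]
Same: yes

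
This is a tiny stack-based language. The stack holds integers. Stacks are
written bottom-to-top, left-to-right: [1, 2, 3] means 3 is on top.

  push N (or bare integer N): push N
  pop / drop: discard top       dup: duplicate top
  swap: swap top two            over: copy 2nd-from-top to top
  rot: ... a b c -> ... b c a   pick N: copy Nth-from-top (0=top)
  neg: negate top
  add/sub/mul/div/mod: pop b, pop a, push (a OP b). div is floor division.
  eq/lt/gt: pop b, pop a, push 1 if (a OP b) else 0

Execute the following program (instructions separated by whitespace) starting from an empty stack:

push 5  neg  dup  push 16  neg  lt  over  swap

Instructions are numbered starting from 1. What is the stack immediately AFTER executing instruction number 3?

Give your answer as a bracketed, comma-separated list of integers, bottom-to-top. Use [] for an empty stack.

Step 1 ('push 5'): [5]
Step 2 ('neg'): [-5]
Step 3 ('dup'): [-5, -5]

Answer: [-5, -5]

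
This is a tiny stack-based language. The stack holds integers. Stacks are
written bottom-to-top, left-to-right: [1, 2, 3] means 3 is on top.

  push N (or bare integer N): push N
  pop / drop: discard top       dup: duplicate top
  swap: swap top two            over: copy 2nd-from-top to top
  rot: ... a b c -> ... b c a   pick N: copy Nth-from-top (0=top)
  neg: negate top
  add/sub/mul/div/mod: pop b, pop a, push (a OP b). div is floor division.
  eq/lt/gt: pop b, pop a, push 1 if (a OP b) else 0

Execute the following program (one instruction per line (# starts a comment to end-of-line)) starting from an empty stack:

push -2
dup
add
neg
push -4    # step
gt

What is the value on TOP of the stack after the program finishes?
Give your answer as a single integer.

Answer: 1

Derivation:
After 'push -2': [-2]
After 'dup': [-2, -2]
After 'add': [-4]
After 'neg': [4]
After 'push -4': [4, -4]
After 'gt': [1]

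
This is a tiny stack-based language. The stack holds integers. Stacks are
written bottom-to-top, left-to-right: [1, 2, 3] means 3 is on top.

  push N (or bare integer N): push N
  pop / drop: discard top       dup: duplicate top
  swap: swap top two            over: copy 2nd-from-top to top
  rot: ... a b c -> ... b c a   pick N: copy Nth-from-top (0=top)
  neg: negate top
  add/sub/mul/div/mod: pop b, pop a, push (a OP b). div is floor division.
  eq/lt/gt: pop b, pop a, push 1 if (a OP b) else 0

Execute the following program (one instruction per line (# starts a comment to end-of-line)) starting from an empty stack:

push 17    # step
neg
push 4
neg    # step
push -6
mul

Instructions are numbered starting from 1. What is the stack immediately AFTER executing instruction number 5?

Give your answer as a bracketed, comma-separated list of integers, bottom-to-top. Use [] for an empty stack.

Answer: [-17, -4, -6]

Derivation:
Step 1 ('push 17'): [17]
Step 2 ('neg'): [-17]
Step 3 ('push 4'): [-17, 4]
Step 4 ('neg'): [-17, -4]
Step 5 ('push -6'): [-17, -4, -6]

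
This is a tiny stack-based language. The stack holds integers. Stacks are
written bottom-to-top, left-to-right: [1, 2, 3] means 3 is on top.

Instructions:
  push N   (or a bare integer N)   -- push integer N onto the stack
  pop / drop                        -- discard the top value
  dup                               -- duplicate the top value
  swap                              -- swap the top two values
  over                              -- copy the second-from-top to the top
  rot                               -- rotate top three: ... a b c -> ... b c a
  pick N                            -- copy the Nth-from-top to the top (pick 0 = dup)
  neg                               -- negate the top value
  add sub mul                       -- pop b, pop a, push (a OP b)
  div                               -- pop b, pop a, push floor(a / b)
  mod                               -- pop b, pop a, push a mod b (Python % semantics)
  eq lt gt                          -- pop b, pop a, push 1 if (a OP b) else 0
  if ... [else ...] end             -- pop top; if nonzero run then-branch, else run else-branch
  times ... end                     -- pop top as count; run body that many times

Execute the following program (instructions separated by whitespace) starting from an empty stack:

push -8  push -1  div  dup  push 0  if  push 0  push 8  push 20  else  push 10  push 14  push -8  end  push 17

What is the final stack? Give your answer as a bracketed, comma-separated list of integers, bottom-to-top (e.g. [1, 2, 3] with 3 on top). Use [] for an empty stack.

Answer: [8, 8, 10, 14, -8, 17]

Derivation:
After 'push -8': [-8]
After 'push -1': [-8, -1]
After 'div': [8]
After 'dup': [8, 8]
After 'push 0': [8, 8, 0]
After 'if': [8, 8]
After 'push 10': [8, 8, 10]
After 'push 14': [8, 8, 10, 14]
After 'push -8': [8, 8, 10, 14, -8]
After 'push 17': [8, 8, 10, 14, -8, 17]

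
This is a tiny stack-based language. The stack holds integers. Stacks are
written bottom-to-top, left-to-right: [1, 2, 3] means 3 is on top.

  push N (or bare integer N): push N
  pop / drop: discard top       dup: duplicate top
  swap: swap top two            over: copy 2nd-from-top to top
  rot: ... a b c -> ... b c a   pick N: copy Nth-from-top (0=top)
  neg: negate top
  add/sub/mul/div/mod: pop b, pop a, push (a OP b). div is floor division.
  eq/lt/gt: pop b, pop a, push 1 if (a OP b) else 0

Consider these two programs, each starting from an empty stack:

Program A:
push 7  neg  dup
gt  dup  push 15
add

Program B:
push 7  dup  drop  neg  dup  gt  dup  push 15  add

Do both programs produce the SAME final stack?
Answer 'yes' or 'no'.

Program A trace:
  After 'push 7': [7]
  After 'neg': [-7]
  After 'dup': [-7, -7]
  After 'gt': [0]
  After 'dup': [0, 0]
  After 'push 15': [0, 0, 15]
  After 'add': [0, 15]
Program A final stack: [0, 15]

Program B trace:
  After 'push 7': [7]
  After 'dup': [7, 7]
  After 'drop': [7]
  After 'neg': [-7]
  After 'dup': [-7, -7]
  After 'gt': [0]
  After 'dup': [0, 0]
  After 'push 15': [0, 0, 15]
  After 'add': [0, 15]
Program B final stack: [0, 15]
Same: yes

Answer: yes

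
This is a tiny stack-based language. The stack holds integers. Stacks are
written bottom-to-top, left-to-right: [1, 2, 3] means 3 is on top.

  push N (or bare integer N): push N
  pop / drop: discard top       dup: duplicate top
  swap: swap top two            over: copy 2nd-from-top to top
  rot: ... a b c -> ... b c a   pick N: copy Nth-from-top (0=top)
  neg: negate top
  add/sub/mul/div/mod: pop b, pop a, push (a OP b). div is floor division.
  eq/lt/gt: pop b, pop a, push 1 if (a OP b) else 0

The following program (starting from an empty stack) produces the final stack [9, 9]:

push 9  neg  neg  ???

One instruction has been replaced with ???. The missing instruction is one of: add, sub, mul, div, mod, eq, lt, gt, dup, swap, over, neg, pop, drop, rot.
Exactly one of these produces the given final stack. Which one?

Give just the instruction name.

Stack before ???: [9]
Stack after ???:  [9, 9]
The instruction that transforms [9] -> [9, 9] is: dup

Answer: dup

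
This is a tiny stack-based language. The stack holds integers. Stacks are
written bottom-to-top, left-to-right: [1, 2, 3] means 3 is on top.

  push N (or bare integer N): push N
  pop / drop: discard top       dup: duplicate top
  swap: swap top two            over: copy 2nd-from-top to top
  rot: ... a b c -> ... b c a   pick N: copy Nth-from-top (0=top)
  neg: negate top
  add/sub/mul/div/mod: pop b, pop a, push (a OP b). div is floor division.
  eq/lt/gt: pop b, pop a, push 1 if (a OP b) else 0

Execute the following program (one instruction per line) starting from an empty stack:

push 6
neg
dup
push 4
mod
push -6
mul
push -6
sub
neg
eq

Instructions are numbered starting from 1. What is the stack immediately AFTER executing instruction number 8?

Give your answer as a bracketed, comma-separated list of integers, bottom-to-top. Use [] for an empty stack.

Answer: [-6, -12, -6]

Derivation:
Step 1 ('push 6'): [6]
Step 2 ('neg'): [-6]
Step 3 ('dup'): [-6, -6]
Step 4 ('push 4'): [-6, -6, 4]
Step 5 ('mod'): [-6, 2]
Step 6 ('push -6'): [-6, 2, -6]
Step 7 ('mul'): [-6, -12]
Step 8 ('push -6'): [-6, -12, -6]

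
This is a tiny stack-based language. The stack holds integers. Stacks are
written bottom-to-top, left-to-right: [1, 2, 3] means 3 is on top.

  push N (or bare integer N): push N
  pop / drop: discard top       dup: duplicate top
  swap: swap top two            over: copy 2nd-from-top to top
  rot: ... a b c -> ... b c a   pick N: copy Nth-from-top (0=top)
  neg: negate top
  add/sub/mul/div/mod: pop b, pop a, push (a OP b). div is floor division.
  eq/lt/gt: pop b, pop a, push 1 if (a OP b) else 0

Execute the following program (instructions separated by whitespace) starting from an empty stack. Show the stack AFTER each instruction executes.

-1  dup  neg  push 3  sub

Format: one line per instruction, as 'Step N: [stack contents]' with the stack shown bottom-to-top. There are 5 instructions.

Step 1: [-1]
Step 2: [-1, -1]
Step 3: [-1, 1]
Step 4: [-1, 1, 3]
Step 5: [-1, -2]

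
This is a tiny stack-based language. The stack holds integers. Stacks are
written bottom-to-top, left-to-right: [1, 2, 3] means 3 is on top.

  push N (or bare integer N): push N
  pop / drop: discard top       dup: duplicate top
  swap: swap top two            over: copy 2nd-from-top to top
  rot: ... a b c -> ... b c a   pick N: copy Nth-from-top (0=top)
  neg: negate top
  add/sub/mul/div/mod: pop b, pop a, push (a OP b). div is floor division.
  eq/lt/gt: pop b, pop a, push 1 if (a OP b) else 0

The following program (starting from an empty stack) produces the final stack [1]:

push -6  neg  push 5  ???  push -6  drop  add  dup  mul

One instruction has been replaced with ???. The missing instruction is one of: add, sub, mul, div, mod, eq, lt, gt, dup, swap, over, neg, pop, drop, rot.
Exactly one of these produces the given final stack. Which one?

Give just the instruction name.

Stack before ???: [6, 5]
Stack after ???:  [6, -5]
The instruction that transforms [6, 5] -> [6, -5] is: neg

Answer: neg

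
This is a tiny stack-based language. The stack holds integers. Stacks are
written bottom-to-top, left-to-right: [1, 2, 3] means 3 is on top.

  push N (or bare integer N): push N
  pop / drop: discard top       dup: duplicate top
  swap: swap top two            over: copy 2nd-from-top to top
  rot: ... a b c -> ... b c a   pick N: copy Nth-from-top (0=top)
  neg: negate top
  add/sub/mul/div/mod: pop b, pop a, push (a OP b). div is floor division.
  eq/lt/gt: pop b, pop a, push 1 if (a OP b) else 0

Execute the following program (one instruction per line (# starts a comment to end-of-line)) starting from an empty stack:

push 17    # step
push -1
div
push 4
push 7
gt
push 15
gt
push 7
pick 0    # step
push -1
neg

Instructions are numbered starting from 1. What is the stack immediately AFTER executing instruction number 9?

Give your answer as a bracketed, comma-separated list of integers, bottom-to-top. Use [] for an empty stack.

Step 1 ('push 17'): [17]
Step 2 ('push -1'): [17, -1]
Step 3 ('div'): [-17]
Step 4 ('push 4'): [-17, 4]
Step 5 ('push 7'): [-17, 4, 7]
Step 6 ('gt'): [-17, 0]
Step 7 ('push 15'): [-17, 0, 15]
Step 8 ('gt'): [-17, 0]
Step 9 ('push 7'): [-17, 0, 7]

Answer: [-17, 0, 7]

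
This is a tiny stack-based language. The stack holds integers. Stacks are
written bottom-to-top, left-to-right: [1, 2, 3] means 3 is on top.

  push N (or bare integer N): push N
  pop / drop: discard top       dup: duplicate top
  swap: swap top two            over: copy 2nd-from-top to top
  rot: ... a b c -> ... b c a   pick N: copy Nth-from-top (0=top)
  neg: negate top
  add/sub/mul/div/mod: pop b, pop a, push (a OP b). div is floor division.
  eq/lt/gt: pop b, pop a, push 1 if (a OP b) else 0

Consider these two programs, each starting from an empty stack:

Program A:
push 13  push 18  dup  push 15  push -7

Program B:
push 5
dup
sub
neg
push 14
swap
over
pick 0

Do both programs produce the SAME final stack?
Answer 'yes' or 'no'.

Answer: no

Derivation:
Program A trace:
  After 'push 13': [13]
  After 'push 18': [13, 18]
  After 'dup': [13, 18, 18]
  After 'push 15': [13, 18, 18, 15]
  After 'push -7': [13, 18, 18, 15, -7]
Program A final stack: [13, 18, 18, 15, -7]

Program B trace:
  After 'push 5': [5]
  After 'dup': [5, 5]
  After 'sub': [0]
  After 'neg': [0]
  After 'push 14': [0, 14]
  After 'swap': [14, 0]
  After 'over': [14, 0, 14]
  After 'pick 0': [14, 0, 14, 14]
Program B final stack: [14, 0, 14, 14]
Same: no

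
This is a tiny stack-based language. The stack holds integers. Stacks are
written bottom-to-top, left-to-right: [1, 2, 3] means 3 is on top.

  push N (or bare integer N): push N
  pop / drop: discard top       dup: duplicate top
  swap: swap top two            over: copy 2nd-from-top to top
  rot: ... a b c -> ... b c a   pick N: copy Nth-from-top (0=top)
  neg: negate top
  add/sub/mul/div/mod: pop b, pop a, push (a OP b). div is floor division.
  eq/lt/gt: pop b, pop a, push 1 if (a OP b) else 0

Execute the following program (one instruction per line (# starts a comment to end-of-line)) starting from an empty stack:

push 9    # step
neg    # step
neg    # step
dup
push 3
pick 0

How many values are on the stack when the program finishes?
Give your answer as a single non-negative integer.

Answer: 4

Derivation:
After 'push 9': stack = [9] (depth 1)
After 'neg': stack = [-9] (depth 1)
After 'neg': stack = [9] (depth 1)
After 'dup': stack = [9, 9] (depth 2)
After 'push 3': stack = [9, 9, 3] (depth 3)
After 'pick 0': stack = [9, 9, 3, 3] (depth 4)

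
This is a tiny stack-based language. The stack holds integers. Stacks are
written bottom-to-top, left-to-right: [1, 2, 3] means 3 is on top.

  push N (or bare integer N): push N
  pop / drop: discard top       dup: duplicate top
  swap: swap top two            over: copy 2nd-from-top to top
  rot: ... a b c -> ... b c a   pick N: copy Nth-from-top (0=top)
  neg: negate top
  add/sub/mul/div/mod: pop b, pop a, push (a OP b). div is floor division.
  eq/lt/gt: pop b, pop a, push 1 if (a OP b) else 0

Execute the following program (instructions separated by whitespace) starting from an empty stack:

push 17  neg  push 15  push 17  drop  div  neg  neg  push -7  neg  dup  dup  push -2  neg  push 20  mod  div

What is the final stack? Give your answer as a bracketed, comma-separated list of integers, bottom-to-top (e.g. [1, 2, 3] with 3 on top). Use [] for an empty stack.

Answer: [-2, 7, 7, 3]

Derivation:
After 'push 17': [17]
After 'neg': [-17]
After 'push 15': [-17, 15]
After 'push 17': [-17, 15, 17]
After 'drop': [-17, 15]
After 'div': [-2]
After 'neg': [2]
After 'neg': [-2]
After 'push -7': [-2, -7]
After 'neg': [-2, 7]
After 'dup': [-2, 7, 7]
After 'dup': [-2, 7, 7, 7]
After 'push -2': [-2, 7, 7, 7, -2]
After 'neg': [-2, 7, 7, 7, 2]
After 'push 20': [-2, 7, 7, 7, 2, 20]
After 'mod': [-2, 7, 7, 7, 2]
After 'div': [-2, 7, 7, 3]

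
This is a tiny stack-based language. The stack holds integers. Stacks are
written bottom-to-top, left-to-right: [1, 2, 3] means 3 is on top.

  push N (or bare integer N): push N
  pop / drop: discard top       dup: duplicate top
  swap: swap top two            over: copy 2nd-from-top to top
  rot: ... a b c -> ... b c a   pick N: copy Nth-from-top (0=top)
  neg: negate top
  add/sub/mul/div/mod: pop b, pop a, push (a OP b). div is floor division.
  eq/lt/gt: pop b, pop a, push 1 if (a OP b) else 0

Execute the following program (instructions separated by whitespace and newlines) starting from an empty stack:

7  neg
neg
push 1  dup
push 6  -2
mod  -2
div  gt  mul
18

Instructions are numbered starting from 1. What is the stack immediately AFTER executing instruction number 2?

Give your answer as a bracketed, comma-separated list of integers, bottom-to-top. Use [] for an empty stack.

Step 1 ('7'): [7]
Step 2 ('neg'): [-7]

Answer: [-7]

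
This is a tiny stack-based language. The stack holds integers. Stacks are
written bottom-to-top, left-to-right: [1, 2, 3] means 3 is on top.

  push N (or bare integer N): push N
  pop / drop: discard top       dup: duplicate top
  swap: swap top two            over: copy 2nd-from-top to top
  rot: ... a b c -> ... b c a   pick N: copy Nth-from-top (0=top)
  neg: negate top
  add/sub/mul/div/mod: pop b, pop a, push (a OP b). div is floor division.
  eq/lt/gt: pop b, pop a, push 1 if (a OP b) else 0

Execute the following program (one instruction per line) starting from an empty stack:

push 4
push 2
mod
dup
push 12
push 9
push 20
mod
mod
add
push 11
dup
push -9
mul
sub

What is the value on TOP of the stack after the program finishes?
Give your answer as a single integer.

After 'push 4': [4]
After 'push 2': [4, 2]
After 'mod': [0]
After 'dup': [0, 0]
After 'push 12': [0, 0, 12]
After 'push 9': [0, 0, 12, 9]
After 'push 20': [0, 0, 12, 9, 20]
After 'mod': [0, 0, 12, 9]
After 'mod': [0, 0, 3]
After 'add': [0, 3]
After 'push 11': [0, 3, 11]
After 'dup': [0, 3, 11, 11]
After 'push -9': [0, 3, 11, 11, -9]
After 'mul': [0, 3, 11, -99]
After 'sub': [0, 3, 110]

Answer: 110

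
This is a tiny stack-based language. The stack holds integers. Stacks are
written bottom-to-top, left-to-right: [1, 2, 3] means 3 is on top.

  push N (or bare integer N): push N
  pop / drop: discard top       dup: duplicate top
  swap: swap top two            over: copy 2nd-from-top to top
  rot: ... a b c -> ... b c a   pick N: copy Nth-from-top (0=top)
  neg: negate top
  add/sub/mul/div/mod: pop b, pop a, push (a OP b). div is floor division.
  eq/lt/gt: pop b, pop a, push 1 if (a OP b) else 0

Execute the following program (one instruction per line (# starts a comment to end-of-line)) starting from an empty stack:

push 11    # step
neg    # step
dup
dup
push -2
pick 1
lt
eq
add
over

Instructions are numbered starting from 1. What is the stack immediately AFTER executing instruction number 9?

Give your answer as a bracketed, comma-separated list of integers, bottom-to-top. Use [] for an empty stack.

Step 1 ('push 11'): [11]
Step 2 ('neg'): [-11]
Step 3 ('dup'): [-11, -11]
Step 4 ('dup'): [-11, -11, -11]
Step 5 ('push -2'): [-11, -11, -11, -2]
Step 6 ('pick 1'): [-11, -11, -11, -2, -11]
Step 7 ('lt'): [-11, -11, -11, 0]
Step 8 ('eq'): [-11, -11, 0]
Step 9 ('add'): [-11, -11]

Answer: [-11, -11]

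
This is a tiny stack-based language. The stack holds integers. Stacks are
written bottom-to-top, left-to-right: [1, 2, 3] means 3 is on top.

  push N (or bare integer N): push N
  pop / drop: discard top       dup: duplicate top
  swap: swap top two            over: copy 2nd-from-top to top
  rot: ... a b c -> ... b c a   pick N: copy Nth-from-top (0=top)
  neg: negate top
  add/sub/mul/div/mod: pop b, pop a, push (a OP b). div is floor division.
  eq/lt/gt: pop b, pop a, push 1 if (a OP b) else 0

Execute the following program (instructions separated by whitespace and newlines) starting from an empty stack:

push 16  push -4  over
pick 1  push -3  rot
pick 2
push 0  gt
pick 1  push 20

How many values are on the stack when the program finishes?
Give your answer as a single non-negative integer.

After 'push 16': stack = [16] (depth 1)
After 'push -4': stack = [16, -4] (depth 2)
After 'over': stack = [16, -4, 16] (depth 3)
After 'pick 1': stack = [16, -4, 16, -4] (depth 4)
After 'push -3': stack = [16, -4, 16, -4, -3] (depth 5)
After 'rot': stack = [16, -4, -4, -3, 16] (depth 5)
After 'pick 2': stack = [16, -4, -4, -3, 16, -4] (depth 6)
After 'push 0': stack = [16, -4, -4, -3, 16, -4, 0] (depth 7)
After 'gt': stack = [16, -4, -4, -3, 16, 0] (depth 6)
After 'pick 1': stack = [16, -4, -4, -3, 16, 0, 16] (depth 7)
After 'push 20': stack = [16, -4, -4, -3, 16, 0, 16, 20] (depth 8)

Answer: 8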